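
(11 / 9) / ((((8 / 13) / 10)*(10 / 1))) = 143 / 72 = 1.99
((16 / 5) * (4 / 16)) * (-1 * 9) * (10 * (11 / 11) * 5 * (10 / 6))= -600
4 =4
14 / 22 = 7 / 11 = 0.64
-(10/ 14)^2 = -25/ 49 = -0.51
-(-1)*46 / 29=46 / 29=1.59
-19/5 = -3.80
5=5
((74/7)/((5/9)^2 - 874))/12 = -999/990766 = -0.00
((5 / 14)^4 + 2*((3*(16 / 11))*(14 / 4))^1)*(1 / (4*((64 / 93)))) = 1201062543 / 108179456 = 11.10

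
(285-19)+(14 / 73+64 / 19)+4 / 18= 3367694 / 12483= 269.78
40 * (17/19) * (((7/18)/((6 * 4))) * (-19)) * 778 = -231455/27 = -8572.41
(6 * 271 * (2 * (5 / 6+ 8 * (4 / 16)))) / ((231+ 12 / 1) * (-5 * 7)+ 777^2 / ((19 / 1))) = 87533 / 221067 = 0.40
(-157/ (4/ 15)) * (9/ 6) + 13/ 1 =-6961/ 8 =-870.12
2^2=4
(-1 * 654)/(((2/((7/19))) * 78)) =-763/494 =-1.54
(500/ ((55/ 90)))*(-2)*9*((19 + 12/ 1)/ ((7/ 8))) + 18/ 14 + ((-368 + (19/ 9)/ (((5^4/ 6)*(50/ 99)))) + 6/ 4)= -1256378700317/ 2406250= -522131.41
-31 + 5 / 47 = -30.89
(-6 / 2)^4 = 81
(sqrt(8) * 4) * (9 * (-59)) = -4248 * sqrt(2) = -6007.58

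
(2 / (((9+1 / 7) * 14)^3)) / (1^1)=1 / 1048576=0.00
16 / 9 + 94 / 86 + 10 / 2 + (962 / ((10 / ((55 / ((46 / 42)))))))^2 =4777769833561 / 204723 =23337728.70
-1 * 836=-836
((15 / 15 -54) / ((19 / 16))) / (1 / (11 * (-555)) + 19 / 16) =-82832640 / 2203601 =-37.59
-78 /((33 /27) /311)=-218322 /11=-19847.45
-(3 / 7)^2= -9 / 49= -0.18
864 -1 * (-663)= 1527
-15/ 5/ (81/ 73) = -2.70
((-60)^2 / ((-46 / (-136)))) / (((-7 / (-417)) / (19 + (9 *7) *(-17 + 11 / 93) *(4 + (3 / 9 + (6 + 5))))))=-51546206001600 / 4991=-10327831296.65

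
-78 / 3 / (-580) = 13 / 290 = 0.04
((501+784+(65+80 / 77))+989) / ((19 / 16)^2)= 46126848 / 27797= 1659.42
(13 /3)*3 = 13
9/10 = 0.90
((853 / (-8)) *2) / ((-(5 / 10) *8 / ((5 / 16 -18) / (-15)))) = 241399 / 3840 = 62.86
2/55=0.04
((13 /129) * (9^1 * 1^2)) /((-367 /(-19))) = 741 /15781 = 0.05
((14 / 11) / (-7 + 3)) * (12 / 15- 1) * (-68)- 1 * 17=-1173 / 55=-21.33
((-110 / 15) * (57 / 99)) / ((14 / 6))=-38 / 21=-1.81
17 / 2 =8.50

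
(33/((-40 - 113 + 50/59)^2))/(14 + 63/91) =0.00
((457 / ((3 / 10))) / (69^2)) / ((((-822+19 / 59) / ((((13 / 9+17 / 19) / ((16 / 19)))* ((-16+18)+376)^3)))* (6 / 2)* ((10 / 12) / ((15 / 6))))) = -1498226058000 / 25645391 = -58420.87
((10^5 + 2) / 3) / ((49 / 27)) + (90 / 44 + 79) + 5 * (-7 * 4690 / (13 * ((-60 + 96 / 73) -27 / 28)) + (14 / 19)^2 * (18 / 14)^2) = 86562494552609 / 4637707074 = 18664.93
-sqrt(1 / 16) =-1 / 4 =-0.25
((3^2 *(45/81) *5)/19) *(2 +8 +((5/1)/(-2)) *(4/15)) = 700/57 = 12.28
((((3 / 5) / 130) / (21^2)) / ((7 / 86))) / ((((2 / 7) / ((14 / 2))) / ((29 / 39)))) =1247 / 532350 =0.00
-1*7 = -7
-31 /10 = -3.10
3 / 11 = 0.27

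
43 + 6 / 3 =45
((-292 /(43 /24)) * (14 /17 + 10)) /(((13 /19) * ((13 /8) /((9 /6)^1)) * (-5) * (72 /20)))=16333312 /123539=132.21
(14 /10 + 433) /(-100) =-543 /125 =-4.34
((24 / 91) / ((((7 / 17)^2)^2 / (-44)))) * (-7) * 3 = 264594528 / 31213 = 8477.06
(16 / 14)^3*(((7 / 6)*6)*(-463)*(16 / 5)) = -3792896 / 245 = -15481.21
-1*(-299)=299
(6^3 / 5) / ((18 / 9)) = 108 / 5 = 21.60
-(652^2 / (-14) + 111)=211775 / 7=30253.57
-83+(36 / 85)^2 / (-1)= -600971 / 7225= -83.18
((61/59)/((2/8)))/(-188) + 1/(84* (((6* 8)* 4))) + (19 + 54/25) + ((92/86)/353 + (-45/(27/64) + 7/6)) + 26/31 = -43940677705503151/526108414406400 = -83.52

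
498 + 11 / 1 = 509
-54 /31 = -1.74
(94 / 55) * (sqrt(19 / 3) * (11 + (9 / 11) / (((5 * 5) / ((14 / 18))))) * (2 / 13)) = 570016 * sqrt(57) / 589875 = 7.30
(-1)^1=-1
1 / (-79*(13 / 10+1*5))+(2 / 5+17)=17.40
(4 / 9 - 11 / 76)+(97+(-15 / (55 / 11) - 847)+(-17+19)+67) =-467651 / 684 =-683.70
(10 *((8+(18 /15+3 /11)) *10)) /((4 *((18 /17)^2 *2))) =752845 /7128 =105.62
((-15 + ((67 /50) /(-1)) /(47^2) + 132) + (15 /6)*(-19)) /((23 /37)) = 111.80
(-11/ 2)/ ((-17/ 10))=55/ 17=3.24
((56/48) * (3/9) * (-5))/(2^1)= -35/36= -0.97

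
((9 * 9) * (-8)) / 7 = -648 / 7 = -92.57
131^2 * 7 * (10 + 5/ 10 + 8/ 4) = 3003175/ 2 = 1501587.50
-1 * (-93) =93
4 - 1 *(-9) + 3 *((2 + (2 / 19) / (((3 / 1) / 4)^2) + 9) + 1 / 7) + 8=21941 / 399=54.99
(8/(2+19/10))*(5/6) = 200/117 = 1.71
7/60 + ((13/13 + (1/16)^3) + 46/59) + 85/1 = 314996597/3624960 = 86.90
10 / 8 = 5 / 4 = 1.25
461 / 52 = 8.87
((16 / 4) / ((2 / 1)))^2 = 4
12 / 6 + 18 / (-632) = 623 / 316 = 1.97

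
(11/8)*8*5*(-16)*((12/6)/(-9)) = 1760/9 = 195.56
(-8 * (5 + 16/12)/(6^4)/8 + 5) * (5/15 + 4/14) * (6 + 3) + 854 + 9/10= 882.73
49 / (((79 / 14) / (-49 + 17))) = -21952 / 79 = -277.87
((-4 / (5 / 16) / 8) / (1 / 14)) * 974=-109088 / 5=-21817.60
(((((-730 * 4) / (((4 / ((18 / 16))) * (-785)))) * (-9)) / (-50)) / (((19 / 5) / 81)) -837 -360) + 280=-108937487 / 119320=-912.99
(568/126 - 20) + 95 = 5009/63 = 79.51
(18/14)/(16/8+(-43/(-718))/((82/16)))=14719/23030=0.64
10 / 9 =1.11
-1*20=-20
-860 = -860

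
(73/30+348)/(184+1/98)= 515137/270495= 1.90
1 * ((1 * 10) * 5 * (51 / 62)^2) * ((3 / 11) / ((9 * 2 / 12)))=65025 / 10571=6.15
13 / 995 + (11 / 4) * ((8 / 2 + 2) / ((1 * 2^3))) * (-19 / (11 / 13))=-737087 / 15920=-46.30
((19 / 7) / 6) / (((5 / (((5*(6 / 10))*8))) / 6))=456 / 35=13.03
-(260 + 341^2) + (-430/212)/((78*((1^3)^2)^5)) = -963561203/8268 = -116541.03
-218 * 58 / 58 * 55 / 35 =-2398 / 7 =-342.57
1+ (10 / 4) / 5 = 3 / 2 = 1.50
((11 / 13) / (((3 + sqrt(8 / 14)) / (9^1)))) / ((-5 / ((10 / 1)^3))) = -415800 / 767 + 39600 * sqrt(7) / 767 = -405.51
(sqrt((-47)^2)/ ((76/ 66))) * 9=13959/ 38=367.34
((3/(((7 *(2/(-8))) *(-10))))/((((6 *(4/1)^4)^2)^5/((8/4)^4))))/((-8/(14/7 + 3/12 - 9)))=1/31586040102366477714051154575360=0.00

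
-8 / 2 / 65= -4 / 65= -0.06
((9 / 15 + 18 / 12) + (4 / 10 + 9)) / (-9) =-23 / 18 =-1.28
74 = 74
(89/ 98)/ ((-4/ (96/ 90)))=-178/ 735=-0.24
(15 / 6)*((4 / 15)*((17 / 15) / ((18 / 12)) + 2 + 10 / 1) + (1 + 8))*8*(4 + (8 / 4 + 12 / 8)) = 16742 / 9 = 1860.22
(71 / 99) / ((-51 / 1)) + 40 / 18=11149 / 5049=2.21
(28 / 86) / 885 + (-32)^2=38968334 / 38055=1024.00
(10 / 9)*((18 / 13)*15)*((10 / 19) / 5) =600 / 247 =2.43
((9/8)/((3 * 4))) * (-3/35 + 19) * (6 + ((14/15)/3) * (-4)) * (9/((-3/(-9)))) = 318753/1400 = 227.68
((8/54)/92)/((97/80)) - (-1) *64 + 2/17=65659690/1024029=64.12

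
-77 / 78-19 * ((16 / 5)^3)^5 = -1708629672177200734057 / 2380371093750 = -717799706.38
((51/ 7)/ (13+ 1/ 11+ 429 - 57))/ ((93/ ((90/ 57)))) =935/ 2910838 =0.00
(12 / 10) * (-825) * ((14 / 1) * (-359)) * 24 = 119417760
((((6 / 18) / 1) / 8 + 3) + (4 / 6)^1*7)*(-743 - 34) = -47915 / 8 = -5989.38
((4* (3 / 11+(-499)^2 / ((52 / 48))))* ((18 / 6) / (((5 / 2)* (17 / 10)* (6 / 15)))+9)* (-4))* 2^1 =-192476009376 / 2431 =-79175651.74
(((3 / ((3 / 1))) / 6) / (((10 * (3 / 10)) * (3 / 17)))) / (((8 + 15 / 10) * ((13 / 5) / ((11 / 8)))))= 0.02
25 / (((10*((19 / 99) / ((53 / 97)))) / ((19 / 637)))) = 26235 / 123578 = 0.21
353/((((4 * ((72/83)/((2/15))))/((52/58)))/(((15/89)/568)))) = 380887/105552576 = 0.00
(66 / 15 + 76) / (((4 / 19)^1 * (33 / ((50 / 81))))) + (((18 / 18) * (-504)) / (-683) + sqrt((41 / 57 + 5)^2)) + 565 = 6690076702 / 11562507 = 578.60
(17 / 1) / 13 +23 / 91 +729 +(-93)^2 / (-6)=-129391 / 182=-710.94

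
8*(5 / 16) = 5 / 2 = 2.50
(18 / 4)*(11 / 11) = 9 / 2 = 4.50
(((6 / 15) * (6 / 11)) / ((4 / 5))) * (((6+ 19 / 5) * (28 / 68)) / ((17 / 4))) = 4116 / 15895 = 0.26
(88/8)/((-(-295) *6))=11/1770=0.01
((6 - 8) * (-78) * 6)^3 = 820025856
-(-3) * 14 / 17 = 42 / 17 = 2.47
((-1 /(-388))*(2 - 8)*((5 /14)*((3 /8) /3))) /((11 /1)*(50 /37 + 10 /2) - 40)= -111 /4801888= -0.00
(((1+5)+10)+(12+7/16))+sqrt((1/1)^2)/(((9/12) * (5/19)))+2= 8521/240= 35.50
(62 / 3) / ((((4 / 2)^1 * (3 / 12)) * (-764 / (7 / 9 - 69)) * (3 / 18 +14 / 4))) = 19034 / 18909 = 1.01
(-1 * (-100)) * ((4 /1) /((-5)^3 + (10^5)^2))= 16 /399999995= 0.00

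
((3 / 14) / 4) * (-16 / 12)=-1 / 14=-0.07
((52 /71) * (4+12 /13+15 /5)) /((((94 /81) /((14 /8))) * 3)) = 2.92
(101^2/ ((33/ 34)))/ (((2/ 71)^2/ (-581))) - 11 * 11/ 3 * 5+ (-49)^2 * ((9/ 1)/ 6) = -84651187828/ 11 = -7695562529.82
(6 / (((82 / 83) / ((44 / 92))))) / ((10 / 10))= 2739 / 943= 2.90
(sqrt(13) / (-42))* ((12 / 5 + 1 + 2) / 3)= -3* sqrt(13) / 70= -0.15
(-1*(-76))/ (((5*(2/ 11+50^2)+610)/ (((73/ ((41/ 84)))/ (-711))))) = -427196/ 350346435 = -0.00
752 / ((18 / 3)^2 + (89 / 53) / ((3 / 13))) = 119568 / 6881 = 17.38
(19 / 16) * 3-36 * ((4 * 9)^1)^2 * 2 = -1492935 / 16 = -93308.44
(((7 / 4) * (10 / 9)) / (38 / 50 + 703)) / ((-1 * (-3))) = 875 / 950076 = 0.00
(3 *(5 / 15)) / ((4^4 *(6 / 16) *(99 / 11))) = 1 / 864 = 0.00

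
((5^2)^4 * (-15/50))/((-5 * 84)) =15625/56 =279.02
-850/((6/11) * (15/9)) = -935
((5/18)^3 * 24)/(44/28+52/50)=21875/111051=0.20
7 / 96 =0.07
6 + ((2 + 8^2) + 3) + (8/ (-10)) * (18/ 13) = 4803/ 65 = 73.89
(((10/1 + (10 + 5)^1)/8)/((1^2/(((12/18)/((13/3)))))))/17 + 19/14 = 8573/6188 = 1.39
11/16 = 0.69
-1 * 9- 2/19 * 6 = -183/19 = -9.63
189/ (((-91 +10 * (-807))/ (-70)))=13230/ 8161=1.62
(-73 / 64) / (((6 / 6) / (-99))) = 7227 / 64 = 112.92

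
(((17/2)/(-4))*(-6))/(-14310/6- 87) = -17/3296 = -0.01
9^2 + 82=163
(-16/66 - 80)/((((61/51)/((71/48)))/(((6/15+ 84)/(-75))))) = 84298087/754875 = 111.67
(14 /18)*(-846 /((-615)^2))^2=61852 /15894905625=0.00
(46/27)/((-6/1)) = -23/81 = -0.28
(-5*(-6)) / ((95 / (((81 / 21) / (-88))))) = -81 / 5852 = -0.01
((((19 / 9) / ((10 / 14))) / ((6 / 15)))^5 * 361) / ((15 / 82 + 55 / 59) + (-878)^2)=5191624043675041 / 503373112228944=10.31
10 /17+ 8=146 /17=8.59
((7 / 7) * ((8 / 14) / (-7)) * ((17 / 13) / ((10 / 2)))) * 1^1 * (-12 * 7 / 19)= 816 / 8645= 0.09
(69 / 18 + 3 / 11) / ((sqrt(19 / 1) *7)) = 271 *sqrt(19) / 8778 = 0.13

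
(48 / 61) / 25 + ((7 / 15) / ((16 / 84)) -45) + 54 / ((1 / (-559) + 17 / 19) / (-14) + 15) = -263523113269 / 6773824300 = -38.90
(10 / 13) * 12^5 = 191409.23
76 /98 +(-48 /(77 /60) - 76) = -60706 /539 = -112.63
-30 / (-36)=5 / 6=0.83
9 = 9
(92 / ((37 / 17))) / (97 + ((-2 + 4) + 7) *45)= 782 / 9287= 0.08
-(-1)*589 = 589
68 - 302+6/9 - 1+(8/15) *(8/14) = -8191/35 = -234.03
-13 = -13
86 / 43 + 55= 57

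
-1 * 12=-12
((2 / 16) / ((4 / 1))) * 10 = 0.31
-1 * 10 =-10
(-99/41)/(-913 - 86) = 0.00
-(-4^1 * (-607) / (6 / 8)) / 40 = -1214 / 15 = -80.93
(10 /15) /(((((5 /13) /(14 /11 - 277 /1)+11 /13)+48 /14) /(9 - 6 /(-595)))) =70459623 /50126710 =1.41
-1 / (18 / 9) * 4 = -2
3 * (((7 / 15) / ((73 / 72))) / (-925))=-504 / 337625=-0.00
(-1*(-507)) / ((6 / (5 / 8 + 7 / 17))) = 87.61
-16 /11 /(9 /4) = -64 /99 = -0.65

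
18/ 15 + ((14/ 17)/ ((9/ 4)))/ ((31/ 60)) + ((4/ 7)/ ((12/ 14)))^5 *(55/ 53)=69401798/ 33936165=2.05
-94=-94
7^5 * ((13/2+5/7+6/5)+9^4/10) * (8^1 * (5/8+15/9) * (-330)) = -67569374180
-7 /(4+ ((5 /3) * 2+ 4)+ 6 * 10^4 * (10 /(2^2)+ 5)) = -3 /192862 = -0.00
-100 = -100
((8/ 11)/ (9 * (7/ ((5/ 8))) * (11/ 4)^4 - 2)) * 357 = 26880/ 596629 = 0.05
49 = 49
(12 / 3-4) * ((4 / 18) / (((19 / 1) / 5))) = 0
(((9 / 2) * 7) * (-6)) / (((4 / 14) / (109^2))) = -15718563 / 2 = -7859281.50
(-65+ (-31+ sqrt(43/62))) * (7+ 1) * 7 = -5376+ 28 * sqrt(2666)/31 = -5329.36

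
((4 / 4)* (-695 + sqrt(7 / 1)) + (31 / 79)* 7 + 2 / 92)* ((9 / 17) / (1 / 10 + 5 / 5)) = -113200605 / 339779 + 90* sqrt(7) / 187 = -331.89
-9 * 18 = -162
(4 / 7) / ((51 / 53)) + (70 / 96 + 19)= 38695 / 1904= 20.32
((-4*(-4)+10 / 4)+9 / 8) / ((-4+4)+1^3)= 157 / 8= 19.62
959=959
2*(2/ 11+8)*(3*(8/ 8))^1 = 540/ 11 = 49.09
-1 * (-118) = 118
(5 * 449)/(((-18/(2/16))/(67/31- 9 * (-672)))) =-421060975/4464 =-94323.70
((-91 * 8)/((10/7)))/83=-2548/415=-6.14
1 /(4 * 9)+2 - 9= -251 /36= -6.97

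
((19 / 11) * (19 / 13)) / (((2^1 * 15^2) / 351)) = 1083 / 550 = 1.97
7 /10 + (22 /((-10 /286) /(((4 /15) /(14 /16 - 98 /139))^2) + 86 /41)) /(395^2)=52793123615586433 /75411456737037350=0.70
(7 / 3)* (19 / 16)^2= 3.29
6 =6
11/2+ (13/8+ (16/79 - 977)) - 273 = -785369/632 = -1242.67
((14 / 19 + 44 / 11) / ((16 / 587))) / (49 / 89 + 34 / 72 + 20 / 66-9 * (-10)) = 232742565 / 122310106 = 1.90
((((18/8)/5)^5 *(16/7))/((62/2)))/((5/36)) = 531441/54250000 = 0.01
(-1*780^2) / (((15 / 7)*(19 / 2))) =-567840 / 19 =-29886.32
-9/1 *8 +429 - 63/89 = 31710/89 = 356.29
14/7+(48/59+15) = 1051/59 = 17.81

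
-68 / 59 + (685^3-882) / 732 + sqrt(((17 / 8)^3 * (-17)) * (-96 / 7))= 289 * sqrt(21) / 28 + 18963626561 / 43188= 439142.11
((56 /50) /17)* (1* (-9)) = -0.59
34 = 34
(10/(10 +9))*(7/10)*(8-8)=0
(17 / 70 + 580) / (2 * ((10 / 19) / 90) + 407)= 6945507 / 4871930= 1.43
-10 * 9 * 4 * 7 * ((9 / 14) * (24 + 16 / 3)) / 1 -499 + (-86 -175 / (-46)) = -2212655 / 46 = -48101.20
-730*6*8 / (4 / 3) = -26280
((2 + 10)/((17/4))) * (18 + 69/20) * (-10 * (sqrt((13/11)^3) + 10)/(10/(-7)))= 42588 * sqrt(143)/935 + 72072/17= 4784.21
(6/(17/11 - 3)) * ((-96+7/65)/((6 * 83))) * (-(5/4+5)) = -342815/69056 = -4.96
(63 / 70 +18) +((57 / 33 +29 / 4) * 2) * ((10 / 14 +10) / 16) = 380973 / 12320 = 30.92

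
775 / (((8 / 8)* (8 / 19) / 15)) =220875 / 8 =27609.38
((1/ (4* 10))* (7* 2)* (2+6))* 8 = 112/ 5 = 22.40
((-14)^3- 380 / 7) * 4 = -11193.14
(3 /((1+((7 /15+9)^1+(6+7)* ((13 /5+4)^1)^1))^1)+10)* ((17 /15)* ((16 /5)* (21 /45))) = 1378972 /81225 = 16.98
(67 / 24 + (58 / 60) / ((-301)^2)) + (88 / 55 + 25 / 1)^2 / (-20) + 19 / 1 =-3692803259 / 271803000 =-13.59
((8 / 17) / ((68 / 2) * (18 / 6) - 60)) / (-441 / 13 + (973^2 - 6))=26 / 2196792003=0.00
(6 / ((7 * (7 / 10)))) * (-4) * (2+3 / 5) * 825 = -514800 / 49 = -10506.12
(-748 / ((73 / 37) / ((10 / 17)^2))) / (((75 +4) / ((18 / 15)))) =-195360 / 98039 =-1.99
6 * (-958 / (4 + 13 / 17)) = -32572 / 27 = -1206.37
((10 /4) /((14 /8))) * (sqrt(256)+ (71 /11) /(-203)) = 356570 /15631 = 22.81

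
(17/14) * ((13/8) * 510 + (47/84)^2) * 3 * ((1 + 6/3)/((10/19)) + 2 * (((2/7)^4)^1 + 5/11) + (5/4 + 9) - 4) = 676192049632537/17393228160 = 38876.74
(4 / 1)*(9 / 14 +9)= 38.57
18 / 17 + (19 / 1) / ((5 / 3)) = 1059 / 85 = 12.46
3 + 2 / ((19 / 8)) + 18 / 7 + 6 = 1651 / 133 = 12.41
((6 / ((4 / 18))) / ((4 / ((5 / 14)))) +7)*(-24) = -1581 / 7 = -225.86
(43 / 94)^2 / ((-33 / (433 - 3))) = -397535 / 145794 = -2.73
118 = 118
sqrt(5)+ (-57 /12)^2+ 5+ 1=sqrt(5)+ 457 /16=30.80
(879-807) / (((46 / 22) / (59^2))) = 2756952 / 23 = 119867.48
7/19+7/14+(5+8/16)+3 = 178/19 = 9.37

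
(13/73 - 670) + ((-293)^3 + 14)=-1836272136/73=-25154412.82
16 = 16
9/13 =0.69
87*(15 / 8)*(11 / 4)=14355 / 32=448.59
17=17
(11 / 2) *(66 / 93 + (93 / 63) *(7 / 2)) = 12023 / 372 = 32.32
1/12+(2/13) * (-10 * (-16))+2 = 4165/156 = 26.70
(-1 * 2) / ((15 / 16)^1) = -32 / 15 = -2.13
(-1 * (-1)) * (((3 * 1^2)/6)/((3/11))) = 11/6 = 1.83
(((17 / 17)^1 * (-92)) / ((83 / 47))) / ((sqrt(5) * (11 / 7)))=-30268 * sqrt(5) / 4565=-14.83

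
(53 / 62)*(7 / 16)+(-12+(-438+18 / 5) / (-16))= 15.52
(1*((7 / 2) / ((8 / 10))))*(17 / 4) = 595 / 32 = 18.59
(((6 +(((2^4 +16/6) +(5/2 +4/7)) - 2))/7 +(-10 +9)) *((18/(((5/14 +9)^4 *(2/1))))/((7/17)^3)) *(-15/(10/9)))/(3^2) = -0.07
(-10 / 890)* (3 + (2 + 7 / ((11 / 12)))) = -139 / 979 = -0.14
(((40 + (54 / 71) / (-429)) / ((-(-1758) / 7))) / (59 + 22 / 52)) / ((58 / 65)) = 18477641 / 6151717539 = 0.00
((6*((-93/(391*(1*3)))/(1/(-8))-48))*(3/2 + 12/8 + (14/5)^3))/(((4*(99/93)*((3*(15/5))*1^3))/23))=-179068028/42075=-4255.92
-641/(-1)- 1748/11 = 5303/11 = 482.09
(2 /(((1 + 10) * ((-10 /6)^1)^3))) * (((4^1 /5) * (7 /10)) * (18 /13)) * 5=-13608 /89375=-0.15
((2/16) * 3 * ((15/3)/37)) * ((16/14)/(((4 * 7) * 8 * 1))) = 0.00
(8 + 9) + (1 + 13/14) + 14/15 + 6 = 5431/210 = 25.86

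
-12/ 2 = -6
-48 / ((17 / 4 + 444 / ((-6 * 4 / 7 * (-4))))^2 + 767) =-0.02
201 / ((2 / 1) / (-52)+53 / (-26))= -871 / 9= -96.78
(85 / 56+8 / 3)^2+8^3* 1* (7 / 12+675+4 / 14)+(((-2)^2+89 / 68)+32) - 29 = 166047524705 / 479808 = 346070.77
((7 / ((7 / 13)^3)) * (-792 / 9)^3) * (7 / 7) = -1497193984 / 49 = -30554979.27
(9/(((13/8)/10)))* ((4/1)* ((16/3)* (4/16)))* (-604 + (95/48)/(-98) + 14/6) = -113213400/637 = -177729.04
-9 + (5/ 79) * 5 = -686/ 79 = -8.68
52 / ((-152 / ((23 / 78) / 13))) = -23 / 2964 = -0.01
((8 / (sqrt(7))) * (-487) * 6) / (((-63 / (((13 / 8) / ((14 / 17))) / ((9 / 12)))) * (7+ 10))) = 25324 * sqrt(7) / 3087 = 21.70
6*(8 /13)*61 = 2928 /13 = 225.23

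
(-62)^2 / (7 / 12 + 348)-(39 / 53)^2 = 123211209 / 11750047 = 10.49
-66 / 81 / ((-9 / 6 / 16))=704 / 81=8.69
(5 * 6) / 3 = 10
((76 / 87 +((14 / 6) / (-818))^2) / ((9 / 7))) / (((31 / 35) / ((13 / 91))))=5339659255 / 48724940556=0.11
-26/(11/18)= -468/11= -42.55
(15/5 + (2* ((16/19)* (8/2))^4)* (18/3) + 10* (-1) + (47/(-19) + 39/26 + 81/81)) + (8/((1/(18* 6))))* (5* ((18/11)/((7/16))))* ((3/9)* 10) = 1111798839673/20069434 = 55397.62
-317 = -317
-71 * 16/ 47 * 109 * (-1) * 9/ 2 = 557208/ 47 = 11855.49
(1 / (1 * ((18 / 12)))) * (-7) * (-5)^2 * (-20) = 7000 / 3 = 2333.33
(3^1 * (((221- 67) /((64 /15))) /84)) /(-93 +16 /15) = -2475 /176512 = -0.01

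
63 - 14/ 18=62.22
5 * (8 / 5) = 8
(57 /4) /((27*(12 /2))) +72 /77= 17015 /16632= 1.02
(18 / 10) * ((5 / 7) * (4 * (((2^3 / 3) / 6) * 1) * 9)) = 144 / 7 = 20.57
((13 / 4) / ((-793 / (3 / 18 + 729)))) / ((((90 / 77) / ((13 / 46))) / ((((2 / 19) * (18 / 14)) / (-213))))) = 125125 / 272541168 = 0.00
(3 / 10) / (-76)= -3 / 760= -0.00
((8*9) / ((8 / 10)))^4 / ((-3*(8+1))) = -2430000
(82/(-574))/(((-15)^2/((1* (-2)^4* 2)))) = -32/1575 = -0.02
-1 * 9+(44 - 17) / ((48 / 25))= 5.06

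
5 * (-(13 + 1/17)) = -1110/17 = -65.29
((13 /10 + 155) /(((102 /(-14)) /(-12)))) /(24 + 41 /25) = 10.04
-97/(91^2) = -97/8281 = -0.01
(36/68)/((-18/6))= -3/17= -0.18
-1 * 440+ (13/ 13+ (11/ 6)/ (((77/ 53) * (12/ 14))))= -15751/ 36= -437.53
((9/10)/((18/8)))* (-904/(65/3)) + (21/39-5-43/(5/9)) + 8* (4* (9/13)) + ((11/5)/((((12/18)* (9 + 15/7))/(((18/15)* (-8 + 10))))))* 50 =-13279/325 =-40.86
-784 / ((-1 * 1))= 784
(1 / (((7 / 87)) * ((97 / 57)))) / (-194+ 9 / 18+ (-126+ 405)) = 58 / 679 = 0.09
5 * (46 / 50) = 23 / 5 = 4.60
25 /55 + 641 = 641.45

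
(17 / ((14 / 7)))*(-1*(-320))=2720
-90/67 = -1.34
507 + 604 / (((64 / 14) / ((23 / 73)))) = 320399 / 584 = 548.63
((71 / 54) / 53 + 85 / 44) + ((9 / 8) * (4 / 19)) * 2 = 2.43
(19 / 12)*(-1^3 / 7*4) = -19 / 21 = -0.90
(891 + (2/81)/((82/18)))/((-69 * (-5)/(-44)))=-14466364/127305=-113.64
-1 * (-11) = 11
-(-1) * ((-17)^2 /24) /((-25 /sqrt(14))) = -289 * sqrt(14) /600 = -1.80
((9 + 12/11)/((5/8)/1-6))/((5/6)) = -5328/2365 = -2.25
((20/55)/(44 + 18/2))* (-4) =-16/583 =-0.03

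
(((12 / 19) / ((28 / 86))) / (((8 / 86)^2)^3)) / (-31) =-815455833321 / 8443904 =-96573.32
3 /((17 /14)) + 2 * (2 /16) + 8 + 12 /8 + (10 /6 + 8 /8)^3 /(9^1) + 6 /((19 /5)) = 4993951 /313956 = 15.91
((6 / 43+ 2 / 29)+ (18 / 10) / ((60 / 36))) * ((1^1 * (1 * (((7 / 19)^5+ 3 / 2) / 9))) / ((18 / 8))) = 599475005918 / 6252583292325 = 0.10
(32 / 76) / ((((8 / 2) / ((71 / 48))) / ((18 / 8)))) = 213 / 608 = 0.35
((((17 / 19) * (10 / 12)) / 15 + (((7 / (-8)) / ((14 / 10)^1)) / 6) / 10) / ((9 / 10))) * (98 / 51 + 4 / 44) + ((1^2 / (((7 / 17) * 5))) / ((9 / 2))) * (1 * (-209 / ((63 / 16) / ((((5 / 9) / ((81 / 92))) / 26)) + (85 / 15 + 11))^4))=129301424148768461068648643111725 / 1471710792531237216606970124151888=0.09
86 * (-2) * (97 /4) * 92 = -383732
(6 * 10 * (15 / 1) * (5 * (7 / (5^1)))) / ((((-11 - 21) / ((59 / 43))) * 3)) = -30975 / 344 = -90.04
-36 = -36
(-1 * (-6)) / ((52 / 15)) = 45 / 26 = 1.73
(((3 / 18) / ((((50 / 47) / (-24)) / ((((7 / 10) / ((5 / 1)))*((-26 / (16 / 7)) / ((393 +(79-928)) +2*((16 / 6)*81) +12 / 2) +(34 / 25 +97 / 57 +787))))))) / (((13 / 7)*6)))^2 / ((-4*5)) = -15513744514505582204209 / 222377805000000000000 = -69.76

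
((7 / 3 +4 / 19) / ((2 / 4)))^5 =2051114900000 / 601692057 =3408.91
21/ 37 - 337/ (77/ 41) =-509612/ 2849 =-178.87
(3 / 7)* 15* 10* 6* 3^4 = 218700 / 7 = 31242.86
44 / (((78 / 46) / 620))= 627440 / 39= 16088.21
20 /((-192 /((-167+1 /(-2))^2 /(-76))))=561125 /14592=38.45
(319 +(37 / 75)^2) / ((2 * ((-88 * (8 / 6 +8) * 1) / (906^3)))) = -6955490925612 / 48125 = -144529681.57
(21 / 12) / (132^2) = 7 / 69696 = 0.00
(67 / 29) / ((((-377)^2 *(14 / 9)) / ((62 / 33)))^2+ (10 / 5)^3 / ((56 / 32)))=4056381 / 24313242918249539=0.00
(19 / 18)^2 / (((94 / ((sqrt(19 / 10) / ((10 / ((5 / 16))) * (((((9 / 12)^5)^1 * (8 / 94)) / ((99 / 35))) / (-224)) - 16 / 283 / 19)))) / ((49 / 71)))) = -16740020528 * sqrt(190) / 81765618885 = -2.82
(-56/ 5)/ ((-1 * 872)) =7/ 545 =0.01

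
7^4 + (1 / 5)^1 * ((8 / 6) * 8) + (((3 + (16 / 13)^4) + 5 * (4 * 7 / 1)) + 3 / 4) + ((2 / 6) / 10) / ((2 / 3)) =1092127484 / 428415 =2549.23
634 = 634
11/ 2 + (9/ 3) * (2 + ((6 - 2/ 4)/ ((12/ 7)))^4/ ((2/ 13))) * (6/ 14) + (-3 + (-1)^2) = 460122973/ 516096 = 891.55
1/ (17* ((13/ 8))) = 8/ 221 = 0.04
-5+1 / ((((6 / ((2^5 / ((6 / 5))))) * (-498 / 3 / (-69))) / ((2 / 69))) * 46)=-5.00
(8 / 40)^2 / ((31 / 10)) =0.01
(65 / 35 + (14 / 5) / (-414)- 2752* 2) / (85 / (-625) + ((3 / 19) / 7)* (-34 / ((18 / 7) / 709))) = 9467480075 / 364083951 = 26.00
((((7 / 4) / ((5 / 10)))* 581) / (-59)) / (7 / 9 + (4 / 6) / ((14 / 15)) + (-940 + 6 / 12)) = 256221 / 6973151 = 0.04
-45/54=-5/6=-0.83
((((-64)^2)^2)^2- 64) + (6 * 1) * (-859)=281474976705438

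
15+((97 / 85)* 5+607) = 10671 / 17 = 627.71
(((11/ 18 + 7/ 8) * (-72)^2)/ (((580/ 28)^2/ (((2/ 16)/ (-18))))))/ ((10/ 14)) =-36701/ 210250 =-0.17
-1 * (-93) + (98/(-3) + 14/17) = 3119/51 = 61.16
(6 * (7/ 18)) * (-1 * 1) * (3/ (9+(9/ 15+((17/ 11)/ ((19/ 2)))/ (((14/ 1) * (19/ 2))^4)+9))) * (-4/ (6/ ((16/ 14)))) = 5231700055120/ 18245553942741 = 0.29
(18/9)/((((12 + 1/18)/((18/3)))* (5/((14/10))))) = 216/775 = 0.28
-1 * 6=-6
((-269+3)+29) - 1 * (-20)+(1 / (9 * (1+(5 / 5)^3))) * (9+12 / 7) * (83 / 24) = -216661 / 1008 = -214.94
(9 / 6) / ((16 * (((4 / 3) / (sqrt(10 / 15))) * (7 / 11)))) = 33 * sqrt(6) / 896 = 0.09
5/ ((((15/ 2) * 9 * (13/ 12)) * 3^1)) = 8/ 351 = 0.02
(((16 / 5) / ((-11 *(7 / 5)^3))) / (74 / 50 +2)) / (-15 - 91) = 5000 / 17397303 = 0.00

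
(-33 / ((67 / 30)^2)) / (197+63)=-1485 / 58357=-0.03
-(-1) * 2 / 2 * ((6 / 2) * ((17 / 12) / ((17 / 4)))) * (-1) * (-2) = 2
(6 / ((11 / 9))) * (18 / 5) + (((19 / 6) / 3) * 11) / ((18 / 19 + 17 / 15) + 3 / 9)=5104441 / 227040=22.48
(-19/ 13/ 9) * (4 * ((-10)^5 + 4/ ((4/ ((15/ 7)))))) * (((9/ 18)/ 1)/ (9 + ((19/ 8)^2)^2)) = 1676173312/ 2106531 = 795.70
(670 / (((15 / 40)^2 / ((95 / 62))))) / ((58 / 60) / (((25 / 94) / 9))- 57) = -63650000 / 211761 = -300.57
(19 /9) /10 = 19 /90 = 0.21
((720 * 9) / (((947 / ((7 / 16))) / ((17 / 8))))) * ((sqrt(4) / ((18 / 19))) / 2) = 101745 / 15152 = 6.71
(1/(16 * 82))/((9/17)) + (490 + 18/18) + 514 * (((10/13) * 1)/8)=82957325/153504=540.42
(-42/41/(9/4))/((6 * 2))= -14/369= -0.04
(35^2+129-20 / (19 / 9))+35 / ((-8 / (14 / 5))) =101253 / 76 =1332.28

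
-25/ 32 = -0.78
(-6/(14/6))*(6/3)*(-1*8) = 288/7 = 41.14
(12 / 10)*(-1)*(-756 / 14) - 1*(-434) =2494 / 5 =498.80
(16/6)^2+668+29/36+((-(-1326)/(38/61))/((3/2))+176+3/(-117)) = 6731077/2964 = 2270.94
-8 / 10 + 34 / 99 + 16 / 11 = 1.00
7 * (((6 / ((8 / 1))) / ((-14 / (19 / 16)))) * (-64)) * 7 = 199.50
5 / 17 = 0.29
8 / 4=2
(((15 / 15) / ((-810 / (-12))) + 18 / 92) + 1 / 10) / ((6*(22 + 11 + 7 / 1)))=241 / 186300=0.00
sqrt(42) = 6.48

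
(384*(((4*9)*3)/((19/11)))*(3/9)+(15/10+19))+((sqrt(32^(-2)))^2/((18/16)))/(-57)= 526879295/65664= 8023.87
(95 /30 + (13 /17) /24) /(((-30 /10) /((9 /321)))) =-435 /14552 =-0.03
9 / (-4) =-9 / 4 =-2.25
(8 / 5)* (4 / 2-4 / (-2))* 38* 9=10944 / 5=2188.80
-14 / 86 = -7 / 43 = -0.16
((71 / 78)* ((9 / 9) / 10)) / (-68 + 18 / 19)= -1349 / 993720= -0.00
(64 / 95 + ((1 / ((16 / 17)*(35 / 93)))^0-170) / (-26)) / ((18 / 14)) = 9541 / 1710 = 5.58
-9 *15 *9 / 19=-1215 / 19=-63.95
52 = 52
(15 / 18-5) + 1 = -19 / 6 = -3.17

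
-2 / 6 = -1 / 3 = -0.33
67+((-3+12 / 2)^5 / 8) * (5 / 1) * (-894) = -542837 / 4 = -135709.25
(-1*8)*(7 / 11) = -56 / 11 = -5.09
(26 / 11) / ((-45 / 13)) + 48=23422 / 495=47.32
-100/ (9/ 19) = -1900/ 9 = -211.11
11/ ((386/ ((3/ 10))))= 33/ 3860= 0.01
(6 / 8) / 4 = 3 / 16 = 0.19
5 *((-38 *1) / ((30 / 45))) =-285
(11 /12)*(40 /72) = 55 /108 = 0.51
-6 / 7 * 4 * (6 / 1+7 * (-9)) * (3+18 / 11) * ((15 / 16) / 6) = 43605 / 308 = 141.57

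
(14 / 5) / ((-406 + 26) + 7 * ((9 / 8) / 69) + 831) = 2576 / 415025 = 0.01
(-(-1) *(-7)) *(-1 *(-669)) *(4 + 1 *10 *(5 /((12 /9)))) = -388689 /2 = -194344.50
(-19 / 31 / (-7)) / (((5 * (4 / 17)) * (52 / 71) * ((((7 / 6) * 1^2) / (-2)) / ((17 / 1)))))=-1169583 / 394940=-2.96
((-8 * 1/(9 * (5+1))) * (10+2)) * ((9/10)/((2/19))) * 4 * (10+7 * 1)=-5168/5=-1033.60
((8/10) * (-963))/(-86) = 8.96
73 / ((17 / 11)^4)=1068793 / 83521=12.80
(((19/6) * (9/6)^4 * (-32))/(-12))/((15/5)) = 57/4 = 14.25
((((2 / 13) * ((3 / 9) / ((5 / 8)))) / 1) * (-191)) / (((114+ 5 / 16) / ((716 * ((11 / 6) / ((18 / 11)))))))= -1059038464 / 9629685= -109.98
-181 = -181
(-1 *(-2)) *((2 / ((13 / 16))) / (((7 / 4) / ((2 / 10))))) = 256 / 455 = 0.56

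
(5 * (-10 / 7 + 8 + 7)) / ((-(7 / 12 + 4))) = -1140 / 77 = -14.81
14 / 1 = 14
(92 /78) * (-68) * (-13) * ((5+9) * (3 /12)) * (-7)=-76636 /3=-25545.33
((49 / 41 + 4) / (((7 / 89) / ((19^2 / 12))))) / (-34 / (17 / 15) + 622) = 2281159 / 679616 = 3.36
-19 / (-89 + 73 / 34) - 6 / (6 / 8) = -22978 / 2953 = -7.78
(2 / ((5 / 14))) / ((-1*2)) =-14 / 5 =-2.80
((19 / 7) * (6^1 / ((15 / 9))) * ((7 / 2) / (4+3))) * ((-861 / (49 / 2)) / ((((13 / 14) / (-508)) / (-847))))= -5171425776 / 65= -79560396.55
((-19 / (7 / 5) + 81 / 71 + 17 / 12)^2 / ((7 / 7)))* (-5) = -606.53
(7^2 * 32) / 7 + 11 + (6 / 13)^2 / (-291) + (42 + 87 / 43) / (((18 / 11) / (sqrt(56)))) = 6941 * sqrt(14) / 129 + 3852343 / 16393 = 436.32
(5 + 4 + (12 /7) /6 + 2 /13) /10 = 859 /910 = 0.94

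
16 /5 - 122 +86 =-164 /5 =-32.80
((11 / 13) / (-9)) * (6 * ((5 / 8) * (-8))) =2.82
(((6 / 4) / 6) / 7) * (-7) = -1 / 4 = -0.25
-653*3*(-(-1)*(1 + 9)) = -19590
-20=-20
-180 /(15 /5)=-60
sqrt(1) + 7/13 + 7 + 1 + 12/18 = 398/39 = 10.21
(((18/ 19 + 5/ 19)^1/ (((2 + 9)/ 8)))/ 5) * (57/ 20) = 138/ 275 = 0.50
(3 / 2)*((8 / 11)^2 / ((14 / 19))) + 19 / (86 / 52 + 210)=5437154 / 4661041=1.17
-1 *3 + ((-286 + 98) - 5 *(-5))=-166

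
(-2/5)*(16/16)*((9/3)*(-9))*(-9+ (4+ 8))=162/5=32.40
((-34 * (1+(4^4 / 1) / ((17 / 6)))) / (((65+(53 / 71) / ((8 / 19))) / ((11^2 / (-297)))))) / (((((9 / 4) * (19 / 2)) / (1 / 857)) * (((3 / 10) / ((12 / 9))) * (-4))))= -1552503040 / 1350615400767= -0.00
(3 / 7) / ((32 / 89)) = 267 / 224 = 1.19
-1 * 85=-85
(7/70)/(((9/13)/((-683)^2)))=6064357/90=67381.74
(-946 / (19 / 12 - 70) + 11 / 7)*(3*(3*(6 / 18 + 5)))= 4247760 / 5747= 739.13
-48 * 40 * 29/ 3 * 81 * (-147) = 220993920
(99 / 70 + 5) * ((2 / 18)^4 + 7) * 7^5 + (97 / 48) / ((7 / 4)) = 754651.89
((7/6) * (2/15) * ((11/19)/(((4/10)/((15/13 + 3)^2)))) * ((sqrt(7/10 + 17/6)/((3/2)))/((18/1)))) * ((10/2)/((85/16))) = 2464 * sqrt(795)/272935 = 0.25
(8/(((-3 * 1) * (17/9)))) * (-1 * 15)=360/17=21.18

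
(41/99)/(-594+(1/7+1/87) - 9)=-8323/12115389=-0.00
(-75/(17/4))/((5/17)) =-60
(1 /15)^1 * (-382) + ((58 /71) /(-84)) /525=-39869369 /1565550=-25.47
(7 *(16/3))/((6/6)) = 37.33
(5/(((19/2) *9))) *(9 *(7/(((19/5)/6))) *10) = 21000/361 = 58.17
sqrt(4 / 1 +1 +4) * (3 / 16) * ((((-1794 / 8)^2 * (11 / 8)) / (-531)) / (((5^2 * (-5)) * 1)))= 8850699 / 15104000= 0.59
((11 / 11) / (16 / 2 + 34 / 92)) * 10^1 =92 / 77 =1.19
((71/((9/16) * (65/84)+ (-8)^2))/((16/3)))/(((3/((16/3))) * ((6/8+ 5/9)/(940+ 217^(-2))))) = 2413608907008/9126850523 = 264.45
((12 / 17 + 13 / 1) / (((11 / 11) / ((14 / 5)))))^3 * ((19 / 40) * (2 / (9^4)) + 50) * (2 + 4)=113865765421120916 / 6715456875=16955773.46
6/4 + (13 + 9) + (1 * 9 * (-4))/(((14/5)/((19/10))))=-13/14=-0.93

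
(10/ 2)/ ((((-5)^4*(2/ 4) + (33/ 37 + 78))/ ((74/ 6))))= 13690/ 86889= 0.16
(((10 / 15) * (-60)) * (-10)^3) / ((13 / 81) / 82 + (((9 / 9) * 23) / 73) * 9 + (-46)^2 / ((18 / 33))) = 19394640000 / 1882332679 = 10.30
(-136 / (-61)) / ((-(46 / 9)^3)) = -12393 / 742187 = -0.02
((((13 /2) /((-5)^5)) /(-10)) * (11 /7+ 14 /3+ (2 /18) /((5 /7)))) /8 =13091 /78750000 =0.00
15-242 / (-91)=1607 / 91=17.66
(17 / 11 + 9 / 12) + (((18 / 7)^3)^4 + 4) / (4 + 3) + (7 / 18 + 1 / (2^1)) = 458249328685815307 / 38368048121172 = 11943.51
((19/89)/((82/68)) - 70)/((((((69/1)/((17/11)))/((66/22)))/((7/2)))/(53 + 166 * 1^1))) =-3319962912/923197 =-3596.16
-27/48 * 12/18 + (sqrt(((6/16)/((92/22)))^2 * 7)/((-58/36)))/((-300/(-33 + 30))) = -3/8-297 * sqrt(7)/533600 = -0.38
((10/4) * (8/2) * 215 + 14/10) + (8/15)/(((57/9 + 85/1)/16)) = 1473773/685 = 2151.49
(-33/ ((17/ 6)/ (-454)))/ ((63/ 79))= 789052/ 119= 6630.69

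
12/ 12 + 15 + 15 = 31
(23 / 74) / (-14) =-23 / 1036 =-0.02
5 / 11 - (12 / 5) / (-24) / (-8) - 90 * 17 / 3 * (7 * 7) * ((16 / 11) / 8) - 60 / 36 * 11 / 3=-36030499 / 7920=-4549.31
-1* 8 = -8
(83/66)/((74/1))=83/4884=0.02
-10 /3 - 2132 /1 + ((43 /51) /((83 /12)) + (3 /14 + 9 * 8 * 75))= 193490599 /59262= 3265.00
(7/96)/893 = 7/85728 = 0.00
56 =56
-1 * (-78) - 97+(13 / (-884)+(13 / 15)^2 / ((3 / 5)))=-163063 / 9180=-17.76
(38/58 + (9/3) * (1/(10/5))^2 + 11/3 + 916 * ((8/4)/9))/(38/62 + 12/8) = 6752017/68382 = 98.74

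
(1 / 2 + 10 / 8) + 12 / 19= 181 / 76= 2.38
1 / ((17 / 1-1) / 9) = 9 / 16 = 0.56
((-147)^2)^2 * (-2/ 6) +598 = -155649029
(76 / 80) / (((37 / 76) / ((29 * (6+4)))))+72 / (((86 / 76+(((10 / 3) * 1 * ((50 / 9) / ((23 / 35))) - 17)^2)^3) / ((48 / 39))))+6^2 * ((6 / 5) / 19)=22102452658292035518994612308206 / 38901425610697136762366388635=568.17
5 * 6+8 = 38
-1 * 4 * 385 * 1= -1540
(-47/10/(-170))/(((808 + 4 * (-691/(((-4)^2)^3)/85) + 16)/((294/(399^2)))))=24064/388365256635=0.00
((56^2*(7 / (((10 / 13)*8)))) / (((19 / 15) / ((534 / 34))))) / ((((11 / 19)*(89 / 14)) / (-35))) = -78656760 / 187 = -420624.39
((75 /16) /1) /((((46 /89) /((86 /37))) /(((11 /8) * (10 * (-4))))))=-15786375 /13616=-1159.40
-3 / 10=-0.30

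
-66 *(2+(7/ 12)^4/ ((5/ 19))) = -2782769/ 17280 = -161.04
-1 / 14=-0.07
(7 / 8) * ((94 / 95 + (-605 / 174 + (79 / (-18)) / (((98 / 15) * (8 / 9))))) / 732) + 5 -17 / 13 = 519848672507 / 140940334080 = 3.69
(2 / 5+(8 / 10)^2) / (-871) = -2 / 1675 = -0.00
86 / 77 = 1.12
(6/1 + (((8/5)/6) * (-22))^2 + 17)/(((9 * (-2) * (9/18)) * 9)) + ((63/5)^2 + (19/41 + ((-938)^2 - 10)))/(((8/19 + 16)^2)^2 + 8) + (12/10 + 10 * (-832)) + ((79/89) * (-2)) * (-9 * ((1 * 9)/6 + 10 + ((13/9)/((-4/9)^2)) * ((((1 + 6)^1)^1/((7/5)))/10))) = -406644857420323857793/50419384938330768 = -8065.25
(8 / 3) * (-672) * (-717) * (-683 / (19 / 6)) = -5265372672 / 19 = -277124877.47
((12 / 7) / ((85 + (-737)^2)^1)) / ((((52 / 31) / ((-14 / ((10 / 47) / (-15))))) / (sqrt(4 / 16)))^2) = 401218461 / 1468958816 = 0.27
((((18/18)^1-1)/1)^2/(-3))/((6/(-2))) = 0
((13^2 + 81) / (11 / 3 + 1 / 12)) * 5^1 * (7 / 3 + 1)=10000 / 9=1111.11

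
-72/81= -8/9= -0.89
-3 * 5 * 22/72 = -55/12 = -4.58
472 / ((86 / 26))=6136 / 43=142.70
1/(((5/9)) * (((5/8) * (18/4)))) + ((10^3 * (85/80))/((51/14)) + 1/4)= 87767/300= 292.56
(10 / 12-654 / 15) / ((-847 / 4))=2566 / 12705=0.20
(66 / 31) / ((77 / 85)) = 510 / 217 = 2.35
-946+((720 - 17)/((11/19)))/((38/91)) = 43161/22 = 1961.86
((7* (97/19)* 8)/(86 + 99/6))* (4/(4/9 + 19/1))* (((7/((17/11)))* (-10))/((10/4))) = -17208576/1655375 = -10.40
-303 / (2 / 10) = -1515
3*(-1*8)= -24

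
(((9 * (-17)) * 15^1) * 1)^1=-2295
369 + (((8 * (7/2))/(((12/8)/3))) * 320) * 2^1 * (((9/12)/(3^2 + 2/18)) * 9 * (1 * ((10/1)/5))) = 2192409/41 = 53473.39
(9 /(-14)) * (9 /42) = -27 /196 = -0.14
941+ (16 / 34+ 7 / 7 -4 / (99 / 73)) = 1581214 / 1683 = 939.52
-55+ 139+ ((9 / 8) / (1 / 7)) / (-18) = 83.56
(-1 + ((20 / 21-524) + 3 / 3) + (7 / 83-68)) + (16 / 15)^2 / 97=-7493457739 / 12680325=-590.95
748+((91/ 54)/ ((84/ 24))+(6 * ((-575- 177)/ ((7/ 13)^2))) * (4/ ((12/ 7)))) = -6721289/ 189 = -35562.38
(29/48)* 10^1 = 145/24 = 6.04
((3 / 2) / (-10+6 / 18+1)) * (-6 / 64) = 27 / 1664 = 0.02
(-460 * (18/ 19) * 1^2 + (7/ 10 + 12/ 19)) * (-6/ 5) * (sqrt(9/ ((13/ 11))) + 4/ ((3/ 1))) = 330188/ 475 + 742923 * sqrt(143)/ 6175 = 2133.85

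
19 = 19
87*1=87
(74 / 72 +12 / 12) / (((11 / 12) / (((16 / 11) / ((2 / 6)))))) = 1168 / 121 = 9.65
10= 10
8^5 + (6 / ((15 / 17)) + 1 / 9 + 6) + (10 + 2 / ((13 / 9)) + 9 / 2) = 38372251 / 1170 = 32796.80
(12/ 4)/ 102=1/ 34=0.03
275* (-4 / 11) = -100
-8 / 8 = -1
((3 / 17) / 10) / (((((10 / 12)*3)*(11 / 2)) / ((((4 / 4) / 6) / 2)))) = 1 / 9350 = 0.00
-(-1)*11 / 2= 11 / 2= 5.50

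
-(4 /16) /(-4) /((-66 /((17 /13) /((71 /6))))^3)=-4913 /16745693625232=-0.00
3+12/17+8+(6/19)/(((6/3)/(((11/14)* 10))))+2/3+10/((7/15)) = 237688/6783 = 35.04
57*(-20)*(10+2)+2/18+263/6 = -245449/18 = -13636.06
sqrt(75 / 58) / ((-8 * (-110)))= sqrt(174) / 10208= 0.00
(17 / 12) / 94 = 0.02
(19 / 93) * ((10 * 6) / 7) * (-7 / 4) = -95 / 31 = -3.06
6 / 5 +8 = 46 / 5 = 9.20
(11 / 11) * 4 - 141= -137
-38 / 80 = -19 / 40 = -0.48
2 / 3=0.67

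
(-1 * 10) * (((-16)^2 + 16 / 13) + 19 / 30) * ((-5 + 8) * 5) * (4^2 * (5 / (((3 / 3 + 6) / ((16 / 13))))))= -643628800 / 1183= -544064.92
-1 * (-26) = 26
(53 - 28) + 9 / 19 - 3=427 / 19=22.47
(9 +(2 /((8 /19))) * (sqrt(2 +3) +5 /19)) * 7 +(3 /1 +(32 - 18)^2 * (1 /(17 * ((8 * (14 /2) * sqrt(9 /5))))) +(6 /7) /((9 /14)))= 6797 * sqrt(5) /204 +913 /12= 150.59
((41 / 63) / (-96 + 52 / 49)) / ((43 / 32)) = -2296 / 450081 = -0.01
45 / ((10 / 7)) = 63 / 2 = 31.50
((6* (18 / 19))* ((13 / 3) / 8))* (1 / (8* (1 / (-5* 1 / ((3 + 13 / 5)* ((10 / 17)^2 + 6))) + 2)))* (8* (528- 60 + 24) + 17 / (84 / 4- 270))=-276152743425 / 931111264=-296.58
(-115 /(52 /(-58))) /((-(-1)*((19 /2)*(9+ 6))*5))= 667 /3705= 0.18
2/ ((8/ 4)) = 1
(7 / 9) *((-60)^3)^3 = -7838208000000000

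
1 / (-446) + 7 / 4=1559 / 892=1.75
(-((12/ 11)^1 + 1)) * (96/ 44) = -552/ 121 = -4.56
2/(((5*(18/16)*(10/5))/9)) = 8/5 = 1.60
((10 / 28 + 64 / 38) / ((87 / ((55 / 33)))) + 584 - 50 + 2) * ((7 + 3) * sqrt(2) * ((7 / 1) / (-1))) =-62025085 * sqrt(2) / 1653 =-53065.16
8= 8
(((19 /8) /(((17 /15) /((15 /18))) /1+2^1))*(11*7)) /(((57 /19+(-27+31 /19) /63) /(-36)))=-754.38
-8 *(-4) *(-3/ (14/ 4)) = -192/ 7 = -27.43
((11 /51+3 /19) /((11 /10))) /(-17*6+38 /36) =-21720 /6455801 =-0.00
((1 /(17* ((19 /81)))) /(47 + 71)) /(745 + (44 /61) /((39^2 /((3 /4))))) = 2505087 /878170419364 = 0.00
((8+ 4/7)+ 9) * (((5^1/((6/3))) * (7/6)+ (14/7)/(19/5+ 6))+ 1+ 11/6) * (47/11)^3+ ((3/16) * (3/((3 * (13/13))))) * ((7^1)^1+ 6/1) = 59629233759/7304528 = 8163.32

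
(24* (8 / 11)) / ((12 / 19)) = 304 / 11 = 27.64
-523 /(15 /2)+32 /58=-30094 /435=-69.18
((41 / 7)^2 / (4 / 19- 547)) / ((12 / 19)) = -0.10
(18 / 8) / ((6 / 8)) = 3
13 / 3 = 4.33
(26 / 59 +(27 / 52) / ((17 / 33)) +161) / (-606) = -2824223 / 10535512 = -0.27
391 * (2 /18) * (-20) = -7820 /9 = -868.89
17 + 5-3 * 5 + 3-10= 0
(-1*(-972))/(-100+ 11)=-972/89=-10.92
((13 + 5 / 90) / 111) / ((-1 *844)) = -235 / 1686312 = -0.00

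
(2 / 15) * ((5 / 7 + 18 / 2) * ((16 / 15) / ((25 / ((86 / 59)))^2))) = 16093696 / 3426609375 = 0.00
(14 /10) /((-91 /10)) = -2 /13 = -0.15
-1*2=-2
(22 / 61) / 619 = 22 / 37759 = 0.00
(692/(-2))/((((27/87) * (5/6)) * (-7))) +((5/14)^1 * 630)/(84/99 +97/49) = 129972589/480165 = 270.68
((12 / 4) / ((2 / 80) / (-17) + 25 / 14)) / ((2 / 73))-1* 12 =139768 / 2831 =49.37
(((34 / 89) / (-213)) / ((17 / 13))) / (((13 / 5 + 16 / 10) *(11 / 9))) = -130 / 486563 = -0.00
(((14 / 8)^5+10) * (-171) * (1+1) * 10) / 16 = -23125185 / 4096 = -5645.80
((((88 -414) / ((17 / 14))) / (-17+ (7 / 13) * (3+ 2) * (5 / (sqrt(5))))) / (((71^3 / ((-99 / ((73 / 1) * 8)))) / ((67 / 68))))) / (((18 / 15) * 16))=-2131724595 / 4857103643780096 -5739258525 * sqrt(5) / 82570761944261632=-0.00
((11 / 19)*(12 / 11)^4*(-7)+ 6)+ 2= 57160 / 25289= 2.26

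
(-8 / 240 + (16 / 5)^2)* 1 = 1531 / 150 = 10.21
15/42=5/14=0.36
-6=-6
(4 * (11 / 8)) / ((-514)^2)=11 / 528392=0.00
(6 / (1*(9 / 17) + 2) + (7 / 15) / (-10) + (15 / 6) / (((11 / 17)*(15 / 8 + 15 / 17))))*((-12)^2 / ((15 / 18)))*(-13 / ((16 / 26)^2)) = -1045616013 / 47300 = -22106.05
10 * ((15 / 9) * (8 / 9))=400 / 27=14.81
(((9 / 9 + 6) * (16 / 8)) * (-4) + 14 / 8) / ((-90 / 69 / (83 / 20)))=414253 / 2400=172.61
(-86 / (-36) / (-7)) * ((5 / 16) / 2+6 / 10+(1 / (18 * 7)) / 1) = -331229 / 1270080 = -0.26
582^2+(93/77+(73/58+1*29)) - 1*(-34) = 1513033757/4466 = 338789.47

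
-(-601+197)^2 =-163216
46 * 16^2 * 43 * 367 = 185837056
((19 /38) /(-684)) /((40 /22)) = -11 /27360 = -0.00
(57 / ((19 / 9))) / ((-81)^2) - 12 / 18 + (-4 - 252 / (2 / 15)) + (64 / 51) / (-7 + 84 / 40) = -383567539 / 202419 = -1894.92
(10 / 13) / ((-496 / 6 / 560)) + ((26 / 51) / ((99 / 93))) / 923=-250910314 / 48155679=-5.21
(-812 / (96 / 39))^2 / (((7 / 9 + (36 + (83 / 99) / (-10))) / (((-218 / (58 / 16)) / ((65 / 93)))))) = -6179606433 / 24218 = -255165.84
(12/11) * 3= 36/11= 3.27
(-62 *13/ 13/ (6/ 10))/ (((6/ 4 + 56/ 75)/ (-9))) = 413.95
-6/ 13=-0.46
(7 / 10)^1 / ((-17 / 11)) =-77 / 170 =-0.45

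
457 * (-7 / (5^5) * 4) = -12796 / 3125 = -4.09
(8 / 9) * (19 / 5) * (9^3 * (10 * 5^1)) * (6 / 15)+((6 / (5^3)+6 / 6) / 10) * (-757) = 61460833 / 1250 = 49168.67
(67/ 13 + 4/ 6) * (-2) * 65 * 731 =-1659370/ 3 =-553123.33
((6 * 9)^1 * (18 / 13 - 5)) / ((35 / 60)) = -30456 / 91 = -334.68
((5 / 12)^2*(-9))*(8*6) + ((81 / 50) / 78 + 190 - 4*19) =50727 / 1300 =39.02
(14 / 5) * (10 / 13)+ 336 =4396 / 13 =338.15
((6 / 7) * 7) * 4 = 24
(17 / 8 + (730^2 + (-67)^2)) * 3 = 12897387 / 8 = 1612173.38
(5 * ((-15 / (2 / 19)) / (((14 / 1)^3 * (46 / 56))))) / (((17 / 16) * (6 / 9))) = -8550 / 19159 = -0.45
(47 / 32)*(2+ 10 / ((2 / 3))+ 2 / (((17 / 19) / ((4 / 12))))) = 42535 / 1632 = 26.06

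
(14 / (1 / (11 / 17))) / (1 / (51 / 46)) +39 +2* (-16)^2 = 12904 / 23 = 561.04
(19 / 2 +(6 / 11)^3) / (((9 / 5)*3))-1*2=-15143 / 71874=-0.21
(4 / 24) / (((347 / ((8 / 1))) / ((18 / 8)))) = 3 / 347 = 0.01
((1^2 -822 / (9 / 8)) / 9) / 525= -2189 / 14175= -0.15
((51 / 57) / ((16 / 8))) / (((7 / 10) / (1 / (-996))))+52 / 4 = 1721999 / 132468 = 13.00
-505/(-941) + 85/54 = 107255/50814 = 2.11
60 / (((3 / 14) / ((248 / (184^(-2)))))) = 2350960640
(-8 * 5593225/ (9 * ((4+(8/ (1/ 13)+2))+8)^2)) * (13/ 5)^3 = -983065226/ 156645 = -6275.75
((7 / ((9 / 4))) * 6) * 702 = 13104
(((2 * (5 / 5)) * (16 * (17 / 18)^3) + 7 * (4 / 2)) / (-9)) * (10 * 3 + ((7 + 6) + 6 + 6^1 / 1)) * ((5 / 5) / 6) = -821095 / 19683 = -41.72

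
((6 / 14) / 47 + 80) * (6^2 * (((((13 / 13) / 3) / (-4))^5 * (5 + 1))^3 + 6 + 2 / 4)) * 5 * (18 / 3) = 61021613145854967265 / 108644335091712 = 561664.01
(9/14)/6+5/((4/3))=3.86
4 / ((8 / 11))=11 / 2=5.50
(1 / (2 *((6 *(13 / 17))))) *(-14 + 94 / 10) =-391 / 780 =-0.50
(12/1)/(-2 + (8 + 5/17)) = 204/107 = 1.91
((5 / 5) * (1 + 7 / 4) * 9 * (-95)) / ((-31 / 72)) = 169290 / 31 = 5460.97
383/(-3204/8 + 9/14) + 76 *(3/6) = 103681/2799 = 37.04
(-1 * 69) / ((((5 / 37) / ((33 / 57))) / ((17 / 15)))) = -159137 / 475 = -335.03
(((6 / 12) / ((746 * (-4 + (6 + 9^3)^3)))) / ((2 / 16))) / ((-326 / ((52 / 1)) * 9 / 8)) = -416 / 217270597422861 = -0.00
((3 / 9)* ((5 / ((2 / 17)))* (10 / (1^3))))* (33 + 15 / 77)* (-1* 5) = -1810500 / 77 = -23512.99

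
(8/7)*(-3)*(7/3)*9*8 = -576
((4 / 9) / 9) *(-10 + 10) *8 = 0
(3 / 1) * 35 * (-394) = -41370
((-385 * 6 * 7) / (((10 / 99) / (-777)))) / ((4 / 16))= 497537964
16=16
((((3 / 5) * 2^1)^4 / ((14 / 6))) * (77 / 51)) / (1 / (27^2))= 10392624 / 10625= 978.13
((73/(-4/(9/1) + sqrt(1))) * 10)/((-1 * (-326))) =657/163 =4.03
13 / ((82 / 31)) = 403 / 82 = 4.91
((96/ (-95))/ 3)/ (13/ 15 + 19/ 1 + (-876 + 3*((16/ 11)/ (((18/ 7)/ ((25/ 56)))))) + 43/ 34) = 35904/ 91039697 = 0.00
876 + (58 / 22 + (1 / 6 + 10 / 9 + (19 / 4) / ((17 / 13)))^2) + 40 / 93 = 115353172205 / 127719504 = 903.18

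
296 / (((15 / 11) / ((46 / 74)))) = 134.93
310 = 310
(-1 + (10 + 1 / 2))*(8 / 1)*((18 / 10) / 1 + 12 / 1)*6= 31464 / 5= 6292.80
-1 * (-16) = 16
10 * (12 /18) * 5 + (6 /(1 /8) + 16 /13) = 3220 /39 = 82.56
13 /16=0.81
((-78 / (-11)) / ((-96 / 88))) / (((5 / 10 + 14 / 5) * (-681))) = 65 / 22473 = 0.00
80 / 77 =1.04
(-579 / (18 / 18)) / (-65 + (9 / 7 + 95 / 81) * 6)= 109431 / 9497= 11.52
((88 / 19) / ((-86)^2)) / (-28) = -11 / 491834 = -0.00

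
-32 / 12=-8 / 3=-2.67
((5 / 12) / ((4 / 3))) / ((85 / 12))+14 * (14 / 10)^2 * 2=54.92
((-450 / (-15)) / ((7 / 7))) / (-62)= -15 / 31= -0.48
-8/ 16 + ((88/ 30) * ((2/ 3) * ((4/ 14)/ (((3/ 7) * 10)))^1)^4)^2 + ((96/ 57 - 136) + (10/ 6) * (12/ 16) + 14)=-34379784995499442559/ 287538644179687500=-119.57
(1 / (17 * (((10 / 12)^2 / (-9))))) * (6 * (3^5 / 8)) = -59049 / 425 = -138.94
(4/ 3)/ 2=2/ 3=0.67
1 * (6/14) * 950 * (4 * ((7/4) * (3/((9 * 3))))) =950/3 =316.67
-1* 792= -792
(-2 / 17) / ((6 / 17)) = -1 / 3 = -0.33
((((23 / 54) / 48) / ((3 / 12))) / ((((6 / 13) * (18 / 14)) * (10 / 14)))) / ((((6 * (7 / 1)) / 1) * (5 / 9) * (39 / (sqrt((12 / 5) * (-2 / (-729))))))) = 161 * sqrt(30) / 118098000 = 0.00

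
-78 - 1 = -79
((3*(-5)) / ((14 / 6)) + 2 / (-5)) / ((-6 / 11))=2629 / 210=12.52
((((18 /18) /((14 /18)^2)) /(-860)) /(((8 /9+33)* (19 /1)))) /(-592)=729 /144567169600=0.00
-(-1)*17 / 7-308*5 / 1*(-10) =107817 / 7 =15402.43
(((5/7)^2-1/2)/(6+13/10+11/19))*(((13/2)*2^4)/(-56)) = -1235/513471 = -0.00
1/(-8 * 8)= -1/64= -0.02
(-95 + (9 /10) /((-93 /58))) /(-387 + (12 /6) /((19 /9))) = 281428 /1136925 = 0.25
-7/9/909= -7/8181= -0.00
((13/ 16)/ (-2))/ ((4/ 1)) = -13/ 128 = -0.10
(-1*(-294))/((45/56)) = 5488/15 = 365.87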